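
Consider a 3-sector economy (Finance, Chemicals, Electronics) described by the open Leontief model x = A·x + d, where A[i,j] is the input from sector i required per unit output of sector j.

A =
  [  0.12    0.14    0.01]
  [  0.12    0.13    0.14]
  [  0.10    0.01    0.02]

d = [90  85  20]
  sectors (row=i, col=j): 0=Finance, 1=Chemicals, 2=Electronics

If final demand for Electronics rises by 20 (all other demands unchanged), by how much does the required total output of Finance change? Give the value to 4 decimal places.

Form M = I − A:
  [  0.88   -0.14   -0.01]
  [ -0.12    0.87   -0.14]
  [ -0.10   -0.01    0.98]
Leontief inverse L = M⁻¹:
  [  1.1664    0.1881    0.0388]
  [  0.1803    1.1804    0.1705]
  [  0.1209    0.0312    1.0261]
Total output x = L · d:
  x_0 = 1.1664·90 + 0.1881·85 + 0.0388·20 = 121.7465
  x_1 = 0.1803·90 + 1.1804·85 + 0.1705·20 = 119.9740
  x_2 = 0.1209·90 + 0.0312·85 + 1.0261·20 = 34.0555
Δx_0 = L[0,2] · Δd_2 = 0.0388 · 20 = 0.7756

0.7756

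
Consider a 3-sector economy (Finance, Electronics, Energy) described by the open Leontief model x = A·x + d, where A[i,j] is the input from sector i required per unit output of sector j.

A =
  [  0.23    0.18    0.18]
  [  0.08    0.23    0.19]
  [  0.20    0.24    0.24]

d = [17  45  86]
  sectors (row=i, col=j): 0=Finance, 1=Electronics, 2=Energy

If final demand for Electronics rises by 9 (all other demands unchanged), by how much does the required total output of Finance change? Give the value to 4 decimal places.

Form M = I − A:
  [  0.77   -0.18   -0.18]
  [ -0.08    0.77   -0.19]
  [ -0.20   -0.24    0.76]
Leontief inverse L = M⁻¹:
  [  1.4722    0.4911    0.4714]
  [  0.2696    1.4984    0.4384]
  [  0.4725    0.6024    1.5783]
Total output x = L · d:
  x_0 = 1.4722·17 + 0.4911·45 + 0.4714·86 = 87.6704
  x_1 = 0.2696·17 + 1.4984·45 + 0.4384·86 = 109.7143
  x_2 = 0.4725·17 + 0.6024·45 + 1.5783·86 = 170.8757
Δx_0 = L[0,1] · Δd_1 = 0.4911 · 9 = 4.4198

4.4198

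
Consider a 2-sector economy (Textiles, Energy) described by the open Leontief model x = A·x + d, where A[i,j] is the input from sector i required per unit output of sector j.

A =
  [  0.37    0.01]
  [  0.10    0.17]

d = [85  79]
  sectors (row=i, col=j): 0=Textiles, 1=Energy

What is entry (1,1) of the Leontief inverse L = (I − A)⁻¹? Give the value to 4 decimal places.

L[1,1] = 1.2071

Form M = I − A:
  [  0.63   -0.01]
  [ -0.10    0.83]
Leontief inverse L = M⁻¹:
  [  1.5903    0.0192]
  [  0.1916    1.2071]
Total output x = L · d:
  x_0 = 1.5903·85 + 0.0192·79 = 136.6929
  x_1 = 0.1916·85 + 1.2071·79 = 111.6497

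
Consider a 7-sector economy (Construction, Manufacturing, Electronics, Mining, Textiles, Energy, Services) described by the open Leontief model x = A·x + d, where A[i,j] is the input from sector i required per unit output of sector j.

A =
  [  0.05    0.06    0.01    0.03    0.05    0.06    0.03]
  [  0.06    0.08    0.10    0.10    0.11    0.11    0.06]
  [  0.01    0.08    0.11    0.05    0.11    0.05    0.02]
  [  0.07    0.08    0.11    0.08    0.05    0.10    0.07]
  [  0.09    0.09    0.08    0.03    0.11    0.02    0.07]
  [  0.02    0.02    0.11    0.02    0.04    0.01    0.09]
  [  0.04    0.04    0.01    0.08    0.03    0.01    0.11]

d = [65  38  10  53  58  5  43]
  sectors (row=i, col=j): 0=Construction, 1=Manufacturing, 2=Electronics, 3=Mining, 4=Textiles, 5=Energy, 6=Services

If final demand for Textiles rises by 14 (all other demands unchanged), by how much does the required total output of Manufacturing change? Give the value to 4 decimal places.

Form M = I − A:
  [  0.95   -0.06   -0.01   -0.03   -0.05   -0.06   -0.03]
  [ -0.06    0.92   -0.10   -0.10   -0.11   -0.11   -0.06]
  [ -0.01   -0.08    0.89   -0.05   -0.11   -0.05   -0.02]
  [ -0.07   -0.08   -0.11    0.92   -0.05   -0.10   -0.07]
  [ -0.09   -0.09   -0.08   -0.03    0.89   -0.02   -0.07]
  [ -0.02   -0.02   -0.11   -0.02   -0.04    0.99   -0.09]
  [ -0.04   -0.04   -0.01   -0.08   -0.03   -0.01    0.89]
Leontief inverse L = M⁻¹:
  [  1.0760    0.0927    0.0489    0.0581    0.0872    0.0863    0.0638]
  [  0.1140    1.1531    0.1901    0.1606    0.1933    0.1661    0.1305]
  [  0.0495    0.1362    1.1791    0.0942    0.1770    0.0915    0.0679]
  [  0.1151    0.1437    0.1889    1.1354    0.1226    0.1510    0.1320]
  [  0.1351    0.1503    0.1436    0.0792    1.1791    0.0652    0.1235]
  [  0.0436    0.0562    0.1498    0.0516    0.0815    1.0347    0.1237]
  [  0.0694    0.0761    0.0475    0.1162    0.0663    0.0398    1.1505]
Total output x = L · d:
  x_0 = 1.0760·65 + 0.0927·38 + 0.0489·10 + 0.0581·53 + 0.0872·58 + 0.0863·5 + 0.0638·43 = 85.2644
  x_1 = 0.1140·65 + 1.1531·38 + 0.1901·10 + 0.1606·53 + 0.1933·58 + 0.1661·5 + 0.1305·43 = 79.2914
  x_2 = 0.0495·65 + 0.1362·38 + 1.1791·10 + 0.0942·53 + 0.1770·58 + 0.0915·5 + 0.0679·43 = 38.8217
  x_3 = 0.1151·65 + 0.1437·38 + 0.1889·10 + 1.1354·53 + 0.1226·58 + 0.1510·5 + 0.1320·43 = 88.5439
  x_4 = 0.1351·65 + 0.1503·38 + 0.1436·10 + 0.0792·53 + 1.1791·58 + 0.0652·5 + 0.1235·43 = 94.1452
  x_5 = 0.0436·65 + 0.0562·38 + 0.1498·10 + 0.0516·53 + 0.0815·58 + 1.0347·5 + 0.1237·43 = 24.4222
  x_6 = 0.0694·65 + 0.0761·38 + 0.0475·10 + 0.1162·53 + 0.0663·58 + 0.0398·5 + 1.1505·43 = 67.5534
Δx_1 = L[1,4] · Δd_4 = 0.1933 · 14 = 2.7061

2.7061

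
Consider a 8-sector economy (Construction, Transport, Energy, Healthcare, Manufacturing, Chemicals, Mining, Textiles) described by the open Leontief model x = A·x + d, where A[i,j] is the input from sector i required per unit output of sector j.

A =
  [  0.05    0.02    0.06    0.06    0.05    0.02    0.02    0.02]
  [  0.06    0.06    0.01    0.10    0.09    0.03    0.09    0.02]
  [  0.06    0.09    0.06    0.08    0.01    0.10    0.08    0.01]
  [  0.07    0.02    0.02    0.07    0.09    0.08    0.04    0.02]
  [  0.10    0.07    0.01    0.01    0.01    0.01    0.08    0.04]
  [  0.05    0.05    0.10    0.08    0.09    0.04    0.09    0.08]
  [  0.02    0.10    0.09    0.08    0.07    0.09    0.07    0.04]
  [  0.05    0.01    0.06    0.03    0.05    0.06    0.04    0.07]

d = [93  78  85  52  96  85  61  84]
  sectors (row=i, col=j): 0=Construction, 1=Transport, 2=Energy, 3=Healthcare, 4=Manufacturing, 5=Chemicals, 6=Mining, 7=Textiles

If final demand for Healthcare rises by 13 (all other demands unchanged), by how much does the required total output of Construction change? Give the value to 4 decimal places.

1.2077

Form M = I − A:
  [  0.95   -0.02   -0.06   -0.06   -0.05   -0.02   -0.02   -0.02]
  [ -0.06    0.94   -0.01   -0.10   -0.09   -0.03   -0.09   -0.02]
  [ -0.06   -0.09    0.94   -0.08   -0.01   -0.10   -0.08   -0.01]
  [ -0.07   -0.02   -0.02    0.93   -0.09   -0.08   -0.04   -0.02]
  [ -0.10   -0.07   -0.01   -0.01    0.99   -0.01   -0.08   -0.04]
  [ -0.05   -0.05   -0.10   -0.08   -0.09    0.96   -0.09   -0.08]
  [ -0.02   -0.10   -0.09   -0.08   -0.07   -0.09    0.93   -0.04]
  [ -0.05   -0.01   -0.06   -0.03   -0.05   -0.06   -0.04    0.93]
Leontief inverse L = M⁻¹:
  [  1.0817    0.0475    0.0849    0.0929    0.0782    0.0486    0.0522    0.0370]
  [  0.1077    1.1035    0.0475    0.1510    0.1389    0.0719    0.1407    0.0480]
  [  0.1098    0.1399    1.1082    0.1445    0.0683    0.1506    0.1397    0.0423]
  [  0.1134    0.0570    0.0564    1.1137    0.1316    0.1152    0.0852    0.0475]
  [  0.1302    0.1005    0.0405    0.0491    1.0454    0.0395    0.1144    0.0597]
  [  0.1098    0.1072    0.1521    0.1450    0.1468    1.0987    0.1560    0.1170]
  [  0.0794    0.1580    0.1409    0.1488    0.1311    0.1467    1.1396    0.0771]
  [  0.0876    0.0444    0.0964    0.0703    0.0857    0.0961    0.0813    1.0961]
Total output x = L · d:
  x_0 = 1.0817·93 + 0.0475·78 + 0.0849·85 + 0.0929·52 + 0.0782·96 + 0.0486·85 + 0.0522·61 + 0.0370·84 = 134.2767
  x_1 = 0.1077·93 + 1.1035·78 + 0.0475·85 + 0.1510·52 + 0.1389·96 + 0.0719·85 + 0.1407·61 + 0.0480·84 = 140.0376
  x_2 = 0.1098·93 + 0.1399·78 + 1.1082·85 + 0.1445·52 + 0.0683·96 + 0.1506·85 + 0.1397·61 + 0.0423·84 = 154.2707
  x_3 = 0.1134·93 + 0.0570·78 + 0.0564·85 + 1.1137·52 + 0.1316·96 + 0.1152·85 + 0.0852·61 + 0.0475·84 = 109.3119
  x_4 = 0.1302·93 + 0.1005·78 + 0.0405·85 + 0.0491·52 + 1.0454·96 + 0.0395·85 + 0.1144·61 + 0.0597·84 = 141.6544
  x_5 = 0.1098·93 + 0.1072·78 + 0.1521·85 + 0.1450·52 + 0.1468·96 + 1.0987·85 + 0.1560·61 + 0.1170·84 = 165.8644
  x_6 = 0.0794·93 + 0.1580·78 + 0.1409·85 + 0.1488·52 + 0.1311·96 + 0.1467·85 + 1.1396·61 + 0.0771·84 = 140.4706
  x_7 = 0.0876·93 + 0.0444·78 + 0.0964·85 + 0.0703·52 + 0.0857·96 + 0.0961·85 + 0.0813·61 + 1.0961·84 = 136.8852
Δx_0 = L[0,3] · Δd_3 = 0.0929 · 13 = 1.2077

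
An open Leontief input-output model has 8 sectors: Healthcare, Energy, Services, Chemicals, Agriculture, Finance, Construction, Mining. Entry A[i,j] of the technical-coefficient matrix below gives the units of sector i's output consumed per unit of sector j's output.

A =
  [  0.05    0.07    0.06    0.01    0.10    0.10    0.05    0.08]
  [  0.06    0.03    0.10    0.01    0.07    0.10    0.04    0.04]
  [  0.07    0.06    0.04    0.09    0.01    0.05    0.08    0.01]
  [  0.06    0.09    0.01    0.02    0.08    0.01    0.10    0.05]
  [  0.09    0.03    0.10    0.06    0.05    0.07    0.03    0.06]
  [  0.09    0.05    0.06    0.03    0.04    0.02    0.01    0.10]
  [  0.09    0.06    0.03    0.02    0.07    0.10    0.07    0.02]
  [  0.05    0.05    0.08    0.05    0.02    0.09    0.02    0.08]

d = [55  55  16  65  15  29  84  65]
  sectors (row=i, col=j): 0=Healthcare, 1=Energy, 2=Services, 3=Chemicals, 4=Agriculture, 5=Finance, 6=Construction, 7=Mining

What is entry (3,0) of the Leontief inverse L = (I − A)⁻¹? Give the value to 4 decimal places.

L[3,0] = 0.1150

Form M = I − A:
  [  0.95   -0.07   -0.06   -0.01   -0.10   -0.10   -0.05   -0.08]
  [ -0.06    0.97   -0.10   -0.01   -0.07   -0.10   -0.04   -0.04]
  [ -0.07   -0.06    0.96   -0.09   -0.01   -0.05   -0.08   -0.01]
  [ -0.06   -0.09   -0.01    0.98   -0.08   -0.01   -0.10   -0.05]
  [ -0.09   -0.03   -0.10   -0.06    0.95   -0.07   -0.03   -0.06]
  [ -0.09   -0.05   -0.06   -0.03   -0.04    0.98   -0.01   -0.10]
  [ -0.09   -0.06   -0.03   -0.02   -0.07   -0.10    0.93   -0.02]
  [ -0.05   -0.05   -0.08   -0.05   -0.02   -0.09   -0.02    0.92]
Leontief inverse L = M⁻¹:
  [  1.1174    0.1182    0.1225    0.0467    0.1480    0.1651    0.0902    0.1357]
  [  0.1185    1.0734    0.1504    0.0435    0.1108    0.1535    0.0772    0.0866]
  [  0.1221    0.1031    1.0812    0.1131    0.0555    0.1001    0.1201    0.0501]
  [  0.1150    0.1297    0.0609    1.0458    0.1253    0.0700    0.1362    0.0919]
  [  0.1512    0.0800    0.1526    0.0946    1.0972    0.1284    0.0740    0.1106]
  [  0.1380    0.0898    0.1071    0.0580    0.0786    1.0729    0.0439    0.1429]
  [  0.1507    0.1045    0.0835    0.0486    0.1183    0.1587    1.1073    0.0702]
  [  0.1041    0.0936    0.1278    0.0804    0.0598    0.1410    0.0569    1.1263]
Total output x = L · d:
  x_0 = 1.1174·55 + 0.1182·55 + 0.1225·16 + 0.0467·65 + 0.1480·15 + 0.1651·29 + 0.0902·84 + 0.1357·65 = 96.3638
  x_1 = 0.1185·55 + 1.0734·55 + 0.1504·16 + 0.0435·65 + 0.1108·15 + 0.1535·29 + 0.0772·84 + 0.0866·65 = 89.0149
  x_2 = 0.1221·55 + 0.1031·55 + 1.0812·16 + 0.1131·65 + 0.0555·15 + 0.1001·29 + 0.1201·84 + 0.0501·65 = 54.1094
  x_3 = 0.1150·55 + 0.1297·55 + 0.0609·16 + 1.0458·65 + 0.1253·15 + 0.0700·29 + 0.1362·84 + 0.0919·65 = 103.7369
  x_4 = 0.1512·55 + 0.0800·55 + 0.1526·16 + 0.0946·65 + 1.0972·15 + 0.1284·29 + 0.0740·84 + 0.1106·65 = 54.8940
  x_5 = 0.1380·55 + 0.0898·55 + 0.1071·16 + 0.0580·65 + 0.0786·15 + 1.0729·29 + 0.0439·84 + 0.1429·65 = 63.2799
  x_6 = 0.1507·55 + 0.1045·55 + 0.0835·16 + 0.0486·65 + 0.1183·15 + 0.1587·29 + 1.1073·84 + 0.0702·65 = 122.4780
  x_7 = 0.1041·55 + 0.0936·55 + 0.1278·16 + 0.0804·65 + 0.0598·15 + 0.1410·29 + 0.0569·84 + 1.1263·65 = 101.1165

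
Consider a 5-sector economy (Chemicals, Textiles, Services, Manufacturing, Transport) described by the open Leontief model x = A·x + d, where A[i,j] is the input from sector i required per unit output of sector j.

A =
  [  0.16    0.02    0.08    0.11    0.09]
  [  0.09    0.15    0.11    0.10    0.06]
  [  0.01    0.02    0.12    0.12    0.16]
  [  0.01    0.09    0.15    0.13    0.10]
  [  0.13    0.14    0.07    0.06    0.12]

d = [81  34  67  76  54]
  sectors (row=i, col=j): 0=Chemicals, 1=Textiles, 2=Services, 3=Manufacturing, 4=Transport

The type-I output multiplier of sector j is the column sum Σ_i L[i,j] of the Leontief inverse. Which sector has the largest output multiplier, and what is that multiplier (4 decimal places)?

Transport (2.0336)

Form M = I − A:
  [  0.84   -0.02   -0.08   -0.11   -0.09]
  [ -0.09    0.85   -0.11   -0.10   -0.06]
  [ -0.01   -0.02    0.88   -0.12   -0.16]
  [ -0.01   -0.09   -0.15    0.87   -0.10]
  [ -0.13   -0.14   -0.07   -0.06    0.88]
Leontief inverse L = M⁻¹:
  [  1.2329    0.0851    0.1720    0.2022    0.1861]
  [  0.1625    1.2338    0.2167    0.2035    0.1633]
  [  0.0665    0.0938    1.2092    0.2036    0.2562]
  [  0.0675    0.1710    0.2528    1.2265    0.2039]
  [  0.2179    0.2280    0.1733    0.1621    1.2241]
Total output x = L · d:
  x_0 = 1.2329·81 + 0.0851·34 + 0.1720·67 + 0.2022·76 + 0.1861·54 = 139.7005
  x_1 = 0.1625·81 + 1.2338·34 + 0.2167·67 + 0.2035·76 + 0.1633·54 = 93.9096
  x_2 = 0.0665·81 + 0.0938·34 + 1.2092·67 + 0.2036·76 + 0.2562·54 = 118.9063
  x_3 = 0.0675·81 + 0.1710·34 + 0.2528·67 + 1.2265·76 + 0.2039·54 = 132.4458
  x_4 = 0.2179·81 + 0.2280·34 + 0.1733·67 + 0.1621·76 + 1.2241·54 = 115.4302
Output multipliers (column sums of L):
  Chemicals: 1.7472
  Textiles: 1.8117
  Services: 2.0240
  Manufacturing: 1.9980
  Transport: 2.0336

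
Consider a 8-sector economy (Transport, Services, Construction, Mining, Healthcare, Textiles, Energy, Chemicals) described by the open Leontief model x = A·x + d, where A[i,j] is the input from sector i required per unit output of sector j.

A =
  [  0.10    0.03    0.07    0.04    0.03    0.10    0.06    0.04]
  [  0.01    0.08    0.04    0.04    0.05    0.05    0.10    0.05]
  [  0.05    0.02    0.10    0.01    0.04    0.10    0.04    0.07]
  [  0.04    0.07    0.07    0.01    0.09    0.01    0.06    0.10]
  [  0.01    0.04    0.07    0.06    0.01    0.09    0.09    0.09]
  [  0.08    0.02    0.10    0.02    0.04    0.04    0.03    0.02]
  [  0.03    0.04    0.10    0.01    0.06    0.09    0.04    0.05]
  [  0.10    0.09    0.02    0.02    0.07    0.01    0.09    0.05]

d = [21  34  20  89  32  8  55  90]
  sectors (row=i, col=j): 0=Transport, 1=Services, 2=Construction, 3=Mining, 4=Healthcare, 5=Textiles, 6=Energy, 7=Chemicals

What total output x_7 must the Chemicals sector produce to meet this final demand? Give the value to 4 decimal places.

Form M = I − A:
  [  0.90   -0.03   -0.07   -0.04   -0.03   -0.10   -0.06   -0.04]
  [ -0.01    0.92   -0.04   -0.04   -0.05   -0.05   -0.10   -0.05]
  [ -0.05   -0.02    0.90   -0.01   -0.04   -0.10   -0.04   -0.07]
  [ -0.04   -0.07   -0.07    0.99   -0.09   -0.01   -0.06   -0.10]
  [ -0.01   -0.04   -0.07   -0.06    0.99   -0.09   -0.09   -0.09]
  [ -0.08   -0.02   -0.10   -0.02   -0.04    0.96   -0.03   -0.02]
  [ -0.03   -0.04   -0.10   -0.01   -0.06   -0.09    0.96   -0.05]
  [ -0.10   -0.09   -0.02   -0.02   -0.07   -0.01   -0.09    0.95]
Leontief inverse L = M⁻¹:
  [  1.1492    0.0640    0.1331    0.0603    0.0675    0.1547    0.1068    0.0832]
  [  0.0447    1.1160    0.0932    0.0583    0.0860    0.0958    0.1462    0.0915]
  [  0.0951    0.0511    1.1569    0.0281    0.0736    0.1492    0.0830    0.1094]
  [  0.0809    0.1100    0.1241    1.0321    0.1266    0.0619    0.1137    0.1463]
  [  0.0547    0.0782    0.1289    0.0772    1.0512    0.1368    0.1371    0.1337]
  [  0.1157    0.0444    0.1479    0.0357    0.0666    1.0848    0.0655    0.0545]
  [  0.0701    0.0707    0.1557    0.0284    0.0922    0.1386    1.0831    0.0898]
  [  0.1408    0.1288    0.0756    0.0430    0.1064    0.0644    0.1426    1.0944]
Total output x = L · d:
  x_0 = 1.1492·21 + 0.0640·34 + 0.1331·20 + 0.0603·89 + 0.0675·32 + 0.1547·8 + 0.1068·55 + 0.0832·90 = 51.1015
  x_1 = 0.0447·21 + 1.1160·34 + 0.0932·20 + 0.0583·89 + 0.0860·32 + 0.0958·8 + 0.1462·55 + 0.0915·90 = 65.7293
  x_2 = 0.0951·21 + 0.0511·34 + 1.1569·20 + 0.0281·89 + 0.0736·32 + 0.1492·8 + 0.0830·55 + 0.1094·90 = 47.3361
  x_3 = 0.0809·21 + 0.1100·34 + 0.1241·20 + 1.0321·89 + 0.1266·32 + 0.0619·8 + 0.1137·55 + 0.1463·90 = 123.7378
  x_4 = 0.0547·21 + 0.0782·34 + 0.1289·20 + 0.0772·89 + 1.0512·32 + 0.1368·8 + 0.1371·55 + 0.1337·90 = 67.5724
  x_5 = 0.1157·21 + 0.0444·34 + 0.1479·20 + 0.0357·89 + 0.0666·32 + 1.0848·8 + 0.0655·55 + 0.0545·90 = 29.3847
  x_6 = 0.0701·21 + 0.0707·34 + 0.1557·20 + 0.0284·89 + 0.0922·32 + 0.1386·8 + 1.0831·55 + 0.0898·90 = 81.2277
  x_7 = 0.1408·21 + 0.1288·34 + 0.0756·20 + 0.0430·89 + 0.1064·32 + 0.0644·8 + 0.1426·55 + 1.0944·90 = 122.9281

122.9281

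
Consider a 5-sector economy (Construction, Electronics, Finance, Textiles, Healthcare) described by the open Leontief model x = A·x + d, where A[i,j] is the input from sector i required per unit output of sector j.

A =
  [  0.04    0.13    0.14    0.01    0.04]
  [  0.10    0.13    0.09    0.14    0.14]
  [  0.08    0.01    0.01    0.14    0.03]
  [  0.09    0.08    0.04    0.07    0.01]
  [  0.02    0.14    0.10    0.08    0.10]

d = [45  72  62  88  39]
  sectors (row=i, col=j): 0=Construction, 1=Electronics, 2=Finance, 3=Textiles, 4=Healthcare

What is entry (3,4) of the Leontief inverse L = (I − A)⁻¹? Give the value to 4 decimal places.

L[3,4] = 0.0405

Form M = I − A:
  [  0.96   -0.13   -0.14   -0.01   -0.04]
  [ -0.10    0.87   -0.09   -0.14   -0.14]
  [ -0.08   -0.01    0.99   -0.14   -0.03]
  [ -0.09   -0.08   -0.04    0.93   -0.01]
  [ -0.02   -0.14   -0.10   -0.08    0.90]
Leontief inverse L = M⁻¹:
  [  1.0847    0.1845    0.1816    0.0740    0.0838]
  [  0.1679    1.2309    0.1658    0.2299    0.2070]
  [  0.1092    0.0519    1.0421    0.1701    0.0496]
  [  0.1249    0.1283    0.0783    1.1112    0.0405]
  [  0.0735    0.2127    0.1526    0.1551    1.1543]
Total output x = L · d:
  x_0 = 1.0847·45 + 0.1845·72 + 0.1816·62 + 0.0740·88 + 0.0838·39 = 83.1289
  x_1 = 0.1679·45 + 1.2309·72 + 0.1658·62 + 0.2299·88 + 0.2070·39 = 134.7621
  x_2 = 0.1092·45 + 0.0519·72 + 1.0421·62 + 0.1701·88 + 0.0496·39 = 90.1721
  x_3 = 0.1249·45 + 0.1283·72 + 0.0783·62 + 1.1112·88 + 0.0405·39 = 119.0720
  x_4 = 0.0735·45 + 0.2127·72 + 0.1526·62 + 0.1551·88 + 1.1543·39 = 86.7469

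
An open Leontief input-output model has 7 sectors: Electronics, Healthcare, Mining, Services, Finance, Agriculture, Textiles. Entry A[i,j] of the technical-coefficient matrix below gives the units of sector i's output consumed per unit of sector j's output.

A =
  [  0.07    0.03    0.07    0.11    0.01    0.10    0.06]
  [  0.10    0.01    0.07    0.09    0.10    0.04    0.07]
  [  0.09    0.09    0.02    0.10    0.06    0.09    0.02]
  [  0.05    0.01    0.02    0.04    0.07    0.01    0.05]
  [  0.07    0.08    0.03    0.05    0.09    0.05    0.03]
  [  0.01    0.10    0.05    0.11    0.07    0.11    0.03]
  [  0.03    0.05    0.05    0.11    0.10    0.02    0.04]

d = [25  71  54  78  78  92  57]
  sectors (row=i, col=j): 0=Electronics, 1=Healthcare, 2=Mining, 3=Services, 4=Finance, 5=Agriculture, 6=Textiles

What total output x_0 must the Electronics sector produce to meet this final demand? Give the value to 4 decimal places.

75.2608

Form M = I − A:
  [  0.93   -0.03   -0.07   -0.11   -0.01   -0.10   -0.06]
  [ -0.10    0.99   -0.07   -0.09   -0.10   -0.04   -0.07]
  [ -0.09   -0.09    0.98   -0.10   -0.06   -0.09   -0.02]
  [ -0.05   -0.01   -0.02    0.96   -0.07   -0.01   -0.05]
  [ -0.07   -0.08   -0.03   -0.05    0.91   -0.05   -0.03]
  [ -0.01   -0.10   -0.05   -0.11   -0.07    0.89   -0.03]
  [ -0.03   -0.05   -0.05   -0.11   -0.10   -0.02    0.96]
Leontief inverse L = M⁻¹:
  [  1.1111    0.0690    0.1019    0.1749    0.0613    0.1457    0.0922]
  [  0.1474    1.0520    0.1033    0.1562    0.1541    0.0870    0.1037]
  [  0.1368    0.1278    1.0561    0.1659    0.1147    0.1375    0.0564]
  [  0.0748    0.0313    0.0377    1.0738    0.0993    0.0328    0.0678]
  [  0.1125    0.1142    0.0609    0.1066    1.1385    0.0905    0.0606]
  [  0.0572    0.1418    0.0841    0.1753    0.1313    1.1557    0.0650]
  [  0.0710    0.0820    0.0760    0.1600    0.1486    0.0535    1.0683]
Total output x = L · d:
  x_0 = 1.1111·25 + 0.0690·71 + 0.1019·54 + 0.1749·78 + 0.0613·78 + 0.1457·92 + 0.0922·57 = 75.2608
  x_1 = 0.1474·25 + 1.0520·71 + 0.1033·54 + 0.1562·78 + 0.1541·78 + 0.0870·92 + 0.1037·57 = 122.0832
  x_2 = 0.1368·25 + 0.1278·71 + 1.0561·54 + 0.1659·78 + 0.1147·78 + 0.1375·92 + 0.0564·57 = 107.2738
  x_3 = 0.0748·25 + 0.0313·71 + 0.0377·54 + 1.0738·78 + 0.0993·78 + 0.0328·92 + 0.0678·57 = 104.5066
  x_4 = 0.1125·25 + 0.1142·71 + 0.0609·54 + 0.1066·78 + 1.1385·78 + 0.0905·92 + 0.0606·57 = 123.1049
  x_5 = 0.0572·25 + 0.1418·71 + 0.0841·54 + 0.1753·78 + 0.1313·78 + 1.1557·92 + 0.0650·57 = 149.9838
  x_6 = 0.0710·25 + 0.0820·71 + 0.0760·54 + 0.1600·78 + 0.1486·78 + 0.0535·92 + 1.0683·57 = 101.5954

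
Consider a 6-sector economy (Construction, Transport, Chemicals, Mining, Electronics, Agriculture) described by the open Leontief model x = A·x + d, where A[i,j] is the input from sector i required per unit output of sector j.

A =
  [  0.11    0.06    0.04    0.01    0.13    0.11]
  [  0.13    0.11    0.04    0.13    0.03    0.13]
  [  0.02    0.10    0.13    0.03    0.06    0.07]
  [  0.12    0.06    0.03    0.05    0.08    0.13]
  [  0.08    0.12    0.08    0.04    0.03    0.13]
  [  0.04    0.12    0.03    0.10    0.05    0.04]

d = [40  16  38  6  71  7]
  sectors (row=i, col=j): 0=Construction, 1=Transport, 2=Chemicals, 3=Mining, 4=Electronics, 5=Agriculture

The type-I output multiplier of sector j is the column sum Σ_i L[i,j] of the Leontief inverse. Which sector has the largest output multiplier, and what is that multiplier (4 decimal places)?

Form M = I − A:
  [  0.89   -0.06   -0.04   -0.01   -0.13   -0.11]
  [ -0.13    0.89   -0.04   -0.13   -0.03   -0.13]
  [ -0.02   -0.10    0.87   -0.03   -0.06   -0.07]
  [ -0.12   -0.06   -0.03    0.95   -0.08   -0.13]
  [ -0.08   -0.12   -0.08   -0.04    0.97   -0.13]
  [ -0.04   -0.12   -0.03   -0.10   -0.05    0.96]
Leontief inverse L = M⁻¹:
  [  1.1804    0.1445    0.0866    0.0631    0.1833    0.1945]
  [  0.2252    1.2081    0.0903    0.1997    0.1018    0.2368]
  [  0.0790    0.1765    1.1784    0.0817    0.1031    0.1439]
  [  0.1936    0.1433    0.0736    1.1050    0.1372    0.2152]
  [  0.1542    0.2071    0.1274    0.1024    1.0854    0.2159]
  [  0.1080    0.1883    0.0660    0.1506    0.0944    1.1175]
Total output x = L · d:
  x_0 = 1.1804·40 + 0.1445·16 + 0.0866·38 + 0.0631·6 + 0.1833·71 + 0.1945·7 = 67.5710
  x_1 = 0.2252·40 + 1.2081·16 + 0.0903·38 + 0.1997·6 + 0.1018·71 + 0.2368·7 = 41.8543
  x_2 = 0.0790·40 + 0.1765·16 + 1.1784·38 + 0.0817·6 + 0.1031·71 + 0.1439·7 = 59.5838
  x_3 = 0.1936·40 + 0.1433·16 + 0.0736·38 + 1.1050·6 + 0.1372·71 + 0.2152·7 = 30.7090
  x_4 = 0.1542·40 + 0.2071·16 + 0.1274·38 + 0.1024·6 + 1.0854·71 + 0.2159·7 = 93.5138
  x_5 = 0.1080·40 + 0.1883·16 + 0.0660·38 + 0.1506·6 + 0.0944·71 + 1.1175·7 = 25.2703
Output multipliers (column sums of L):
  Construction: 1.9404
  Transport: 2.0678
  Chemicals: 1.6224
  Mining: 1.7026
  Electronics: 1.7052
  Agriculture: 2.1238

Agriculture (2.1238)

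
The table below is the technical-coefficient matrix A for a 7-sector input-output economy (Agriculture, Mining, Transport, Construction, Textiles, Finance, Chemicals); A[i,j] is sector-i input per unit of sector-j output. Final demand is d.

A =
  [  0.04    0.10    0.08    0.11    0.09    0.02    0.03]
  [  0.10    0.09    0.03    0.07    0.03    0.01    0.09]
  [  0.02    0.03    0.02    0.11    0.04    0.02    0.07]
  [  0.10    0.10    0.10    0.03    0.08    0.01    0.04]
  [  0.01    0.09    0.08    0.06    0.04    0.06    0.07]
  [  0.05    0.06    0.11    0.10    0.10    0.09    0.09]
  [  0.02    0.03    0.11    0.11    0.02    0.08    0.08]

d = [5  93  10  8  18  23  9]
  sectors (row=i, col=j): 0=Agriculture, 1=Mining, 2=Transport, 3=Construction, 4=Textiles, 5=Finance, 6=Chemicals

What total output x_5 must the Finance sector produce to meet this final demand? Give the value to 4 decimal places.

Form M = I − A:
  [  0.96   -0.10   -0.08   -0.11   -0.09   -0.02   -0.03]
  [ -0.10    0.91   -0.03   -0.07   -0.03   -0.01   -0.09]
  [ -0.02   -0.03    0.98   -0.11   -0.04   -0.02   -0.07]
  [ -0.10   -0.10   -0.10    0.97   -0.08   -0.01   -0.04]
  [ -0.01   -0.09   -0.08   -0.06    0.96   -0.06   -0.07]
  [ -0.05   -0.06   -0.11   -0.10   -0.10    0.91   -0.09]
  [ -0.02   -0.03   -0.11   -0.11   -0.02   -0.08    0.92]
Leontief inverse L = M⁻¹:
  [  1.0849    0.1618    0.1367    0.1728    0.1335    0.0467    0.0838]
  [  0.1403    1.1454    0.0852    0.1319    0.0701    0.0357    0.1377]
  [  0.0504    0.0705    1.0644    0.1520    0.0704    0.0409    0.1055]
  [  0.1390    0.1583    0.1525    1.0971    0.1215    0.0363    0.0921]
  [  0.0481    0.1392    0.1319    0.1200    1.0778    0.0885    0.1211]
  [  0.1015    0.1338    0.1899    0.1878    0.1587    1.1335    0.1620]
  [  0.0607    0.0829    0.1706    0.1763    0.0654    0.1119    1.1336]
Total output x = L · d:
  x_0 = 1.0849·5 + 0.1618·93 + 0.1367·10 + 0.1728·8 + 0.1335·18 + 0.0467·23 + 0.0838·9 = 27.4488
  x_1 = 0.1403·5 + 1.1454·93 + 0.0852·10 + 0.1319·8 + 0.0701·18 + 0.0357·23 + 0.1377·9 = 112.4550
  x_2 = 0.0504·5 + 0.0705·93 + 1.0644·10 + 0.1520·8 + 0.0704·18 + 0.0409·23 + 0.1055·9 = 21.8221
  x_3 = 0.1390·5 + 0.1583·93 + 0.1525·10 + 1.0971·8 + 0.1215·18 + 0.0363·23 + 0.0921·9 = 29.5700
  x_4 = 0.0481·5 + 0.1392·93 + 0.1319·10 + 0.1200·8 + 1.0778·18 + 0.0885·23 + 0.1211·9 = 37.9954
  x_5 = 0.1015·5 + 0.1338·93 + 0.1899·10 + 0.1878·8 + 0.1587·18 + 1.1335·23 + 0.1620·9 = 46.7407
  x_6 = 0.0607·5 + 0.0829·93 + 0.1706·10 + 0.1763·8 + 0.0654·18 + 0.1119·23 + 1.1336·9 = 25.0814

46.7407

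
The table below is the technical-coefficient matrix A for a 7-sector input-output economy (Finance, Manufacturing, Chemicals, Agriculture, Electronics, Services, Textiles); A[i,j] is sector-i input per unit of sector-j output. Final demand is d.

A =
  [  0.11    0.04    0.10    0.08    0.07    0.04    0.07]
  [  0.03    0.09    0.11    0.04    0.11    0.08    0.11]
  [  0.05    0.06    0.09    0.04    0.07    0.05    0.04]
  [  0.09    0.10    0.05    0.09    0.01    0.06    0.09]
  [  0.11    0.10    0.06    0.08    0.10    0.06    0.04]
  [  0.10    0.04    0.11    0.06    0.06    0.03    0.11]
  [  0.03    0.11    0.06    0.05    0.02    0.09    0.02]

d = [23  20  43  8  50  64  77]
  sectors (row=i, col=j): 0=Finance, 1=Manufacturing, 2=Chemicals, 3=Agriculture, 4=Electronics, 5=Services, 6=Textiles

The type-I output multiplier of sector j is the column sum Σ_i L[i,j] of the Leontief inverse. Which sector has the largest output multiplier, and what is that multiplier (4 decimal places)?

Form M = I − A:
  [  0.89   -0.04   -0.10   -0.08   -0.07   -0.04   -0.07]
  [ -0.03    0.91   -0.11   -0.04   -0.11   -0.08   -0.11]
  [ -0.05   -0.06    0.91   -0.04   -0.07   -0.05   -0.04]
  [ -0.09   -0.10   -0.05    0.91   -0.01   -0.06   -0.09]
  [ -0.11   -0.10   -0.06   -0.08    0.90   -0.06   -0.04]
  [ -0.10   -0.04   -0.11   -0.06   -0.06    0.97   -0.11]
  [ -0.03   -0.11   -0.06   -0.05   -0.02   -0.09    0.98]
Leontief inverse L = M⁻¹:
  [  1.1836    0.1145    0.1809    0.1423    0.1311    0.0969    0.1341]
  [  0.1069    1.1770    0.2016    0.1057    0.1828    0.1466    0.1816]
  [  0.1067    0.1192    1.1555    0.0875    0.1221    0.0953    0.0919]
  [  0.1561    0.1732    0.1302    1.1483    0.0675    0.1172    0.1573]
  [  0.1925    0.1831    0.1514    0.1492    1.1727    0.1234    0.1159]
  [  0.1694    0.1147    0.1897    0.1199    0.1196    1.0878    0.1707]
  [  0.0822    0.1660    0.1261    0.0942    0.0704    0.1337    1.0766]
Total output x = L · d:
  x_0 = 1.1836·23 + 0.1145·20 + 0.1809·43 + 0.1423·8 + 0.1311·50 + 0.0969·64 + 0.1341·77 = 61.5176
  x_1 = 0.1069·23 + 1.1770·20 + 0.2016·43 + 0.1057·8 + 0.1828·50 + 0.1466·64 + 0.1816·77 = 68.0150
  x_2 = 0.1067·23 + 0.1192·20 + 1.1555·43 + 0.0875·8 + 0.1221·50 + 0.0953·64 + 0.0919·77 = 74.4987
  x_3 = 0.1561·23 + 0.1732·20 + 0.1302·43 + 1.1483·8 + 0.0675·50 + 0.1172·64 + 0.1573·77 = 44.8248
  x_4 = 0.1925·23 + 0.1831·20 + 0.1514·43 + 0.1492·8 + 1.1727·50 + 0.1234·64 + 0.1159·77 = 91.2463
  x_5 = 0.1694·23 + 0.1147·20 + 0.1897·43 + 0.1199·8 + 0.1196·50 + 1.0878·64 + 0.1707·77 = 104.0521
  x_6 = 0.0822·23 + 0.1660·20 + 0.1261·43 + 0.0942·8 + 0.0704·50 + 0.1337·64 + 1.0766·77 = 106.3551
Output multipliers (column sums of L):
  Finance: 1.9974
  Manufacturing: 2.0478
  Chemicals: 2.1353
  Agriculture: 1.8471
  Electronics: 1.8662
  Services: 1.8008
  Textiles: 1.9280

Chemicals (2.1353)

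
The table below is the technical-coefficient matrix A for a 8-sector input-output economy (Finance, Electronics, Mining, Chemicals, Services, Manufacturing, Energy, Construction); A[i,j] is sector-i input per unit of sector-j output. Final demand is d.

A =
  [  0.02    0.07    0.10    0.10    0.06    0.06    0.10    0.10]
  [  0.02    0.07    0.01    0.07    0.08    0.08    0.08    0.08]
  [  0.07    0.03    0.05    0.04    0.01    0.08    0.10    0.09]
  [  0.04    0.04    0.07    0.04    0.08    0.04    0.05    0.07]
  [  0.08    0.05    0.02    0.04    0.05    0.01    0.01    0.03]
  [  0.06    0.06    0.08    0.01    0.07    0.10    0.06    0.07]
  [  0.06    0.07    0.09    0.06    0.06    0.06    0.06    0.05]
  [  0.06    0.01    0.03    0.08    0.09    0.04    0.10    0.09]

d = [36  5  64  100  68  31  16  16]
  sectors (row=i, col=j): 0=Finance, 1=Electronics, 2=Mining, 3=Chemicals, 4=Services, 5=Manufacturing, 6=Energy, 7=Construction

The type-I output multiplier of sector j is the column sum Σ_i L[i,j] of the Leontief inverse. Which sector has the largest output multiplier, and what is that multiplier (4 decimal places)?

Form M = I − A:
  [  0.98   -0.07   -0.10   -0.10   -0.06   -0.06   -0.10   -0.10]
  [ -0.02    0.93   -0.01   -0.07   -0.08   -0.08   -0.08   -0.08]
  [ -0.07   -0.03    0.95   -0.04   -0.01   -0.08   -0.10   -0.09]
  [ -0.04   -0.04   -0.07    0.96   -0.08   -0.04   -0.05   -0.07]
  [ -0.08   -0.05   -0.02   -0.04    0.95   -0.01   -0.01   -0.03]
  [ -0.06   -0.06   -0.08   -0.01   -0.07    0.90   -0.06   -0.07]
  [ -0.06   -0.07   -0.09   -0.06   -0.06   -0.06    0.94   -0.05]
  [ -0.06   -0.01   -0.03   -0.08   -0.09   -0.04   -0.10    0.91]
Leontief inverse L = M⁻¹:
  [  1.0820    0.1245    0.1634    0.1619    0.1322    0.1265    0.1806    0.1825]
  [  0.0688    1.1156    0.0596    0.1189    0.1410    0.1316    0.1401    0.1431]
  [  0.1182    0.0753    1.1064    0.0918    0.0688    0.1360    0.1678    0.1581]
  [  0.0840    0.0784    0.1135    1.0844    0.1294    0.0850    0.1057    0.1274]
  [  0.1066    0.0782    0.0506    0.0735    1.0854    0.0403    0.0489    0.0708]
  [  0.1125    0.1085    0.1346    0.0625    0.1298    1.1593    0.1292    0.1406]
  [  0.1108    0.1181    0.1444    0.1129    0.1193    0.1177    1.1286    0.1205]
  [  0.1110    0.0553    0.0847    0.1328    0.1501    0.0896    0.1628    1.1553]
Total output x = L · d:
  x_0 = 1.0820·36 + 0.1245·5 + 0.1634·64 + 0.1619·100 + 0.1322·68 + 0.1265·31 + 0.1806·16 + 0.1825·16 = 84.9486
  x_1 = 0.0688·36 + 1.1156·5 + 0.0596·64 + 0.1189·100 + 0.1410·68 + 0.1316·31 + 0.1401·16 + 0.1431·16 = 41.9626
  x_2 = 0.1182·36 + 0.0753·5 + 1.1064·64 + 0.0918·100 + 0.0688·68 + 0.1360·31 + 0.1678·16 + 0.1581·16 = 98.7346
  x_3 = 0.0840·36 + 0.0784·5 + 0.1135·64 + 1.0844·100 + 0.1294·68 + 0.0850·31 + 0.1057·16 + 0.1274·16 = 134.2805
  x_4 = 0.1066·36 + 0.0782·5 + 0.0506·64 + 0.0735·100 + 1.0854·68 + 0.0403·31 + 0.0489·16 + 0.0708·16 = 91.7950
  x_5 = 0.1125·36 + 0.1085·5 + 0.1346·64 + 0.0625·100 + 0.1298·68 + 1.1593·31 + 0.1292·16 + 0.1406·16 = 68.5407
  x_6 = 0.1108·36 + 0.1181·5 + 0.1444·64 + 0.1129·100 + 0.1193·68 + 0.1177·31 + 1.1286·16 + 0.1205·16 = 56.8613
  x_7 = 0.1110·36 + 0.0553·5 + 0.0847·64 + 0.1328·100 + 0.1501·68 + 0.0896·31 + 0.1628·16 + 1.1553·16 = 57.0443
Output multipliers (column sums of L):
  Finance: 1.7939
  Electronics: 1.7540
  Mining: 1.8572
  Chemicals: 1.8388
  Services: 1.9561
  Manufacturing: 1.8860
  Energy: 2.0637
  Construction: 2.0983

Construction (2.0983)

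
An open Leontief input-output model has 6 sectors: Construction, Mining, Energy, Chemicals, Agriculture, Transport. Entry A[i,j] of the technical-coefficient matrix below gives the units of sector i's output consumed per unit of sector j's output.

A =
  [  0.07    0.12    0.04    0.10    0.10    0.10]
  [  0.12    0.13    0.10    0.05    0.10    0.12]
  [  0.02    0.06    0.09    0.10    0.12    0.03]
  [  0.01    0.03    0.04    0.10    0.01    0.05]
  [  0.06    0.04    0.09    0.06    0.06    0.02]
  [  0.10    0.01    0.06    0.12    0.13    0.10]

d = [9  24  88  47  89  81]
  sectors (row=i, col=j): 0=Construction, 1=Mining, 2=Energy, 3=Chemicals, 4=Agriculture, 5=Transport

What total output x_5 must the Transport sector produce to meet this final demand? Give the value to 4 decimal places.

Form M = I − A:
  [  0.93   -0.12   -0.04   -0.10   -0.10   -0.10]
  [ -0.12    0.87   -0.10   -0.05   -0.10   -0.12]
  [ -0.02   -0.06    0.91   -0.10   -0.12   -0.03]
  [ -0.01   -0.03   -0.04    0.90   -0.01   -0.05]
  [ -0.06   -0.04   -0.09   -0.06    0.94   -0.02]
  [ -0.10   -0.01   -0.06   -0.12   -0.13    0.90]
Leontief inverse L = M⁻¹:
  [  1.1322    0.1799    0.1062    0.1818    0.1782    0.1674]
  [  0.1957    1.2056    0.1808    0.1491    0.2016    0.2013]
  [  0.0582    0.1011    1.1415    0.1600    0.1741    0.0707]
  [  0.0310    0.0508    0.0659    1.1376    0.0398    0.0765]
  [  0.0913    0.0769    0.1305    0.1101    1.1072    0.0555]
  [  0.1492    0.0580    0.1175    0.2001    0.1989    1.1549]
Total output x = L · d:
  x_0 = 1.1322·9 + 0.1799·24 + 0.1062·88 + 0.1818·47 + 0.1782·89 + 0.1674·81 = 61.8158
  x_1 = 0.1957·9 + 1.2056·24 + 0.1808·88 + 0.1491·47 + 0.2016·89 + 0.2013·81 = 87.8637
  x_2 = 0.0582·9 + 0.1011·24 + 1.1415·88 + 0.1600·47 + 0.1741·89 + 0.0707·81 = 132.1468
  x_3 = 0.0310·9 + 0.0508·24 + 0.0659·88 + 1.1376·47 + 0.0398·89 + 0.0765·81 = 70.5000
  x_4 = 0.0913·9 + 0.0769·24 + 0.1305·88 + 0.1101·47 + 1.1072·89 + 0.0555·81 = 122.3631
  x_5 = 0.1492·9 + 0.0580·24 + 0.1175·88 + 0.2001·47 + 0.1989·89 + 1.1549·81 = 133.7291

133.7291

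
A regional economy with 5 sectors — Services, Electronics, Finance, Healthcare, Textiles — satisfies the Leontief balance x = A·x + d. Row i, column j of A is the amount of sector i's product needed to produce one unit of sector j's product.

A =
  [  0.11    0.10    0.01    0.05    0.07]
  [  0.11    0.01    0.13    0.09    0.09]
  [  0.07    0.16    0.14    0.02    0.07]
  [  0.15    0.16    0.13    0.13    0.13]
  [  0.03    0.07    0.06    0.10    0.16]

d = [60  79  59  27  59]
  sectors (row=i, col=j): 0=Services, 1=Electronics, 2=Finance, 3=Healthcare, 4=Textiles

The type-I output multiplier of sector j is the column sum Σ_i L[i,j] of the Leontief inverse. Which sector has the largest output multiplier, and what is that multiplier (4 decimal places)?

Form M = I − A:
  [  0.89   -0.10   -0.01   -0.05   -0.07]
  [ -0.11    0.99   -0.13   -0.09   -0.09]
  [ -0.07   -0.16    0.86   -0.02   -0.07]
  [ -0.15   -0.16   -0.13    0.87   -0.13]
  [ -0.03   -0.07   -0.06   -0.10    0.84]
Leontief inverse L = M⁻¹:
  [  1.1688    0.1536    0.0613    0.0999    0.1344]
  [  0.1824    1.0975    0.2025    0.1485    0.1726]
  [  0.1435    0.2354    1.2224    0.0781    0.1511]
  [  0.2714    0.2856    0.2508    1.2307    0.2646]
  [  0.0995    0.1477    0.1362    0.1680    1.2520]
Total output x = L · d:
  x_0 = 1.1688·60 + 0.1536·79 + 0.0613·59 + 0.0999·27 + 0.1344·59 = 96.5081
  x_1 = 0.1824·60 + 1.0975·79 + 0.2025·59 + 0.1485·27 + 0.1726·59 = 123.7894
  x_2 = 0.1435·60 + 0.2354·79 + 1.2224·59 + 0.0781·27 + 0.1511·59 = 110.3457
  x_3 = 0.2714·60 + 0.2856·79 + 0.2508·59 + 1.2307·27 + 0.2646·59 = 102.4807
  x_4 = 0.0995·60 + 0.1477·79 + 0.1362·59 + 0.1680·27 + 1.2520·59 = 104.0825
Output multipliers (column sums of L):
  Services: 1.8655
  Electronics: 1.9197
  Finance: 1.8732
  Healthcare: 1.7253
  Textiles: 1.9747

Textiles (1.9747)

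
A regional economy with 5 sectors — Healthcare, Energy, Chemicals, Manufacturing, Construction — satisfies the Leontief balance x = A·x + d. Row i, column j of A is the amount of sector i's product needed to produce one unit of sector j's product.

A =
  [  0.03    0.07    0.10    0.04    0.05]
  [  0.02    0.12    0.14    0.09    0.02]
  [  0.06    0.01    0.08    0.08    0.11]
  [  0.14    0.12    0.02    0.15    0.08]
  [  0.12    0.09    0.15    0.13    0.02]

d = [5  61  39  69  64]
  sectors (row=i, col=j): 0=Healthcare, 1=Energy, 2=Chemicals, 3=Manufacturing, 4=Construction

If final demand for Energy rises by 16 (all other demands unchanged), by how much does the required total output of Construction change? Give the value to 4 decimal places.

2.4882

Form M = I − A:
  [  0.97   -0.07   -0.10   -0.04   -0.05]
  [ -0.02    0.88   -0.14   -0.09   -0.02]
  [ -0.06   -0.01    0.92   -0.08   -0.11]
  [ -0.14   -0.12   -0.02    0.85   -0.08]
  [ -0.12   -0.09   -0.15   -0.13    0.98]
Leontief inverse L = M⁻¹:
  [  1.0647    0.1065    0.1469    0.0875    0.0801]
  [  0.0666    1.1715    0.1991    0.1554    0.0623]
  [  0.1095    0.0556    1.1341    0.1400    0.1454]
  [  0.2043    0.1989    0.1000    1.2359    0.1266]
  [  0.1804    0.1555    0.2231    0.2104    1.0750]
Total output x = L · d:
  x_0 = 1.0647·5 + 0.1065·61 + 0.1469·39 + 0.0875·69 + 0.0801·64 = 28.7115
  x_1 = 0.0666·5 + 1.1715·61 + 0.1991·39 + 0.1554·69 + 0.0623·64 = 94.2729
  x_2 = 0.1095·5 + 0.0556·61 + 1.1341·39 + 0.1400·69 + 0.1454·64 = 67.1353
  x_3 = 0.2043·5 + 0.1989·61 + 0.1000·39 + 1.2359·69 + 0.1266·64 = 110.4323
  x_4 = 0.1804·5 + 0.1555·61 + 0.2231·39 + 0.2104·69 + 1.0750·64 = 102.4045
Δx_4 = L[4,1] · Δd_1 = 0.1555 · 16 = 2.4882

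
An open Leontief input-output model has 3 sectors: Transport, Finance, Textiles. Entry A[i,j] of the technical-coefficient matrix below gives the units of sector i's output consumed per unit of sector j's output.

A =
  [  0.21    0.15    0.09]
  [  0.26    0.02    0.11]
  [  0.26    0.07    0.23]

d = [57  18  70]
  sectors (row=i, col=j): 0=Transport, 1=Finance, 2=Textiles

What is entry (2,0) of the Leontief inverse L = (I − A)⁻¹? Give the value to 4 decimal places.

L[2,0] = 0.5140

Form M = I − A:
  [  0.79   -0.15   -0.09]
  [ -0.26    0.98   -0.11]
  [ -0.26   -0.07    0.77]
Leontief inverse L = M⁻¹:
  [  1.4062    0.2293    0.1971]
  [  0.4308    1.1012    0.2077]
  [  0.5140    0.1775    1.3841]
Total output x = L · d:
  x_0 = 1.4062·57 + 0.2293·18 + 0.1971·70 = 98.0770
  x_1 = 0.4308·57 + 1.1012·18 + 0.2077·70 = 58.9102
  x_2 = 0.5140·57 + 0.1775·18 + 1.3841·70 = 129.3815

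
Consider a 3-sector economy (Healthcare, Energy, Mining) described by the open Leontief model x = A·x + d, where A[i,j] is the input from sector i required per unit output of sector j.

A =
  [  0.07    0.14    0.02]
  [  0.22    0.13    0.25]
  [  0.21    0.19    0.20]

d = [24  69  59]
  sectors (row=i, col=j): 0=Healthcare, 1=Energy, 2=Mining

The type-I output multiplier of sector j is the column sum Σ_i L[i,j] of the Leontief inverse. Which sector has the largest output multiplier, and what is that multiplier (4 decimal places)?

Healthcare (1.9440)

Form M = I − A:
  [  0.93   -0.14   -0.02]
  [ -0.22    0.87   -0.25]
  [ -0.21   -0.19    0.80]
Leontief inverse L = M⁻¹:
  [  1.1445    0.2044    0.0925]
  [  0.4033    1.3056    0.4181]
  [  0.3962    0.3637    1.3736]
Total output x = L · d:
  x_0 = 1.1445·24 + 0.2044·69 + 0.0925·59 = 47.0255
  x_1 = 0.4033·24 + 1.3056·69 + 0.4181·59 = 124.4338
  x_2 = 0.3962·24 + 0.3637·69 + 1.3736·59 = 115.6472
Output multipliers (column sums of L):
  Healthcare: 1.9440
  Energy: 1.8737
  Mining: 1.8841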